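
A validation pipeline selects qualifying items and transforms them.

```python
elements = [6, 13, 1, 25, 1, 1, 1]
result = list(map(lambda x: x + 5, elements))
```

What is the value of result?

Step 1: Apply lambda x: x + 5 to each element:
  6 -> 11
  13 -> 18
  1 -> 6
  25 -> 30
  1 -> 6
  1 -> 6
  1 -> 6
Therefore result = [11, 18, 6, 30, 6, 6, 6].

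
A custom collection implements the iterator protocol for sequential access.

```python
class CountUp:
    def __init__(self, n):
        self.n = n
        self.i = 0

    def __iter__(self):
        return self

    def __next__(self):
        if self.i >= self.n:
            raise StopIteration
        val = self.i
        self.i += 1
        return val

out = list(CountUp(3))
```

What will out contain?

Step 1: CountUp(3) creates an iterator counting 0 to 2.
Step 2: list() consumes all values: [0, 1, 2].
Therefore out = [0, 1, 2].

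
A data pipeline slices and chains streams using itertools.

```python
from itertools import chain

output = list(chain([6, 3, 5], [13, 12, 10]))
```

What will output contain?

Step 1: chain() concatenates iterables: [6, 3, 5] + [13, 12, 10].
Therefore output = [6, 3, 5, 13, 12, 10].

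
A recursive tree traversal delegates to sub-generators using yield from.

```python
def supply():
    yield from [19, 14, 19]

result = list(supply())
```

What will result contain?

Step 1: yield from delegates to the iterable, yielding each element.
Step 2: Collected values: [19, 14, 19].
Therefore result = [19, 14, 19].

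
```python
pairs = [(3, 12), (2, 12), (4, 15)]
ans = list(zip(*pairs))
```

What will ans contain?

Step 1: zip(*pairs) transposes: unzips [(3, 12), (2, 12), (4, 15)] into separate sequences.
Step 2: First elements: (3, 2, 4), second elements: (12, 12, 15).
Therefore ans = [(3, 2, 4), (12, 12, 15)].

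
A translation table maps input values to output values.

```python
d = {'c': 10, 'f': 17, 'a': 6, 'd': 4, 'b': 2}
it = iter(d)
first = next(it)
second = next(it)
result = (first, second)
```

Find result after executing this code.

Step 1: iter(d) iterates over keys: ['c', 'f', 'a', 'd', 'b'].
Step 2: first = next(it) = 'c', second = next(it) = 'f'.
Therefore result = ('c', 'f').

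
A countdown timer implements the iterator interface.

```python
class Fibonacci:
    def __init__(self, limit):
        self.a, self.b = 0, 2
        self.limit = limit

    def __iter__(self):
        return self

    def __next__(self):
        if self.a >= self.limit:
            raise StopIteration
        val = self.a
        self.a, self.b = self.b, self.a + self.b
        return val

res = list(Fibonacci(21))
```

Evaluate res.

Step 1: Fibonacci-like sequence (a=0, b=2) until >= 21:
  Yield 0, then a,b = 2,2
  Yield 2, then a,b = 2,4
  Yield 2, then a,b = 4,6
  Yield 4, then a,b = 6,10
  Yield 6, then a,b = 10,16
  Yield 10, then a,b = 16,26
  Yield 16, then a,b = 26,42
Step 2: 26 >= 21, stop.
Therefore res = [0, 2, 2, 4, 6, 10, 16].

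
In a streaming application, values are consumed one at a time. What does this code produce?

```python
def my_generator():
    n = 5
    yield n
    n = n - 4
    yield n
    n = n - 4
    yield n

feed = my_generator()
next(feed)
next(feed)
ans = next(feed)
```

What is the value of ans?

Step 1: Trace through generator execution:
  Yield 1: n starts at 5, yield 5
  Yield 2: n = 5 - 4 = 1, yield 1
  Yield 3: n = 1 - 4 = -3, yield -3
Step 2: First next() gets 5, second next() gets the second value, third next() yields -3.
Therefore ans = -3.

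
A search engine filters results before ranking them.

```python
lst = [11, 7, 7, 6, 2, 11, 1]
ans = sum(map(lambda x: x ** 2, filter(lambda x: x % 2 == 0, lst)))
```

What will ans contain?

Step 1: Filter even numbers from [11, 7, 7, 6, 2, 11, 1]: [6, 2]
Step 2: Square each: [36, 4]
Step 3: Sum = 40.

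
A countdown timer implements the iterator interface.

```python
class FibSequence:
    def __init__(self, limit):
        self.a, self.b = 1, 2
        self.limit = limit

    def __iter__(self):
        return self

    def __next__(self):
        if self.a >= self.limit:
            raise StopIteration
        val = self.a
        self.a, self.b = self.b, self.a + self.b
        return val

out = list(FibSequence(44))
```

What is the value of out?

Step 1: Fibonacci-like sequence (a=1, b=2) until >= 44:
  Yield 1, then a,b = 2,3
  Yield 2, then a,b = 3,5
  Yield 3, then a,b = 5,8
  Yield 5, then a,b = 8,13
  Yield 8, then a,b = 13,21
  Yield 13, then a,b = 21,34
  Yield 21, then a,b = 34,55
  Yield 34, then a,b = 55,89
Step 2: 55 >= 44, stop.
Therefore out = [1, 2, 3, 5, 8, 13, 21, 34].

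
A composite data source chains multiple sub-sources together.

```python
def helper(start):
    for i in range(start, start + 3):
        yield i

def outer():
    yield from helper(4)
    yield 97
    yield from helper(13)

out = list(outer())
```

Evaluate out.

Step 1: outer() delegates to helper(4):
  yield 4
  yield 5
  yield 6
Step 2: yield 97
Step 3: Delegates to helper(13):
  yield 13
  yield 14
  yield 15
Therefore out = [4, 5, 6, 97, 13, 14, 15].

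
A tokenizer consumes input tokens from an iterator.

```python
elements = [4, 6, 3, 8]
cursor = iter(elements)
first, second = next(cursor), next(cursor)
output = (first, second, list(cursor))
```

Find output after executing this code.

Step 1: Create iterator over [4, 6, 3, 8].
Step 2: first = 4, second = 6.
Step 3: Remaining elements: [3, 8].
Therefore output = (4, 6, [3, 8]).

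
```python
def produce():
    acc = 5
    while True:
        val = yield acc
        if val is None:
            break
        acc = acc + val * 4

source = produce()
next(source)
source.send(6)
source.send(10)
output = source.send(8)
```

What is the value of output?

Step 1: next() -> yield acc=5.
Step 2: send(6) -> val=6, acc = 5 + 6*4 = 29, yield 29.
Step 3: send(10) -> val=10, acc = 29 + 10*4 = 69, yield 69.
Step 4: send(8) -> val=8, acc = 69 + 8*4 = 101, yield 101.
Therefore output = 101.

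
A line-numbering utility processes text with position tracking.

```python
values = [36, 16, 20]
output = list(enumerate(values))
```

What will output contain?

Step 1: enumerate pairs each element with its index:
  (0, 36)
  (1, 16)
  (2, 20)
Therefore output = [(0, 36), (1, 16), (2, 20)].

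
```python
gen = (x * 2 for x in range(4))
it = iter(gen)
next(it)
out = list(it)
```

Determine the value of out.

Step 1: Generator produces [0, 2, 4, 6].
Step 2: next(it) consumes first element (0).
Step 3: list(it) collects remaining: [2, 4, 6].
Therefore out = [2, 4, 6].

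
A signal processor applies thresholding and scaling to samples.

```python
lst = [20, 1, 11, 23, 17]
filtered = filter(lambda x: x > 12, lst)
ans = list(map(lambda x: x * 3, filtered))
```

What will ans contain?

Step 1: Filter lst for elements > 12:
  20: kept
  1: removed
  11: removed
  23: kept
  17: kept
Step 2: Map x * 3 on filtered [20, 23, 17]:
  20 -> 60
  23 -> 69
  17 -> 51
Therefore ans = [60, 69, 51].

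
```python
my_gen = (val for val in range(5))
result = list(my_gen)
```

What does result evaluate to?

Step 1: Generator expression iterates range(5): [0, 1, 2, 3, 4].
Step 2: list() collects all values.
Therefore result = [0, 1, 2, 3, 4].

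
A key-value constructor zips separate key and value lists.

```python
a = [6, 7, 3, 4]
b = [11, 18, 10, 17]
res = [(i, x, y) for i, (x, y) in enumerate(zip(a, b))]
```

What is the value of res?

Step 1: enumerate(zip(a, b)) gives index with paired elements:
  i=0: (6, 11)
  i=1: (7, 18)
  i=2: (3, 10)
  i=3: (4, 17)
Therefore res = [(0, 6, 11), (1, 7, 18), (2, 3, 10), (3, 4, 17)].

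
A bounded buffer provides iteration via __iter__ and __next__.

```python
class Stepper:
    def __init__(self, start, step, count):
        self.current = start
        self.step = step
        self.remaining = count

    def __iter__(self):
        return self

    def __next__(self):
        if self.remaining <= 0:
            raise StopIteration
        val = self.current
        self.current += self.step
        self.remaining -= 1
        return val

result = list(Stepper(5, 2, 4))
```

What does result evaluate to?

Step 1: Stepper starts at 5, increments by 2, for 4 steps:
  Yield 5, then current += 2
  Yield 7, then current += 2
  Yield 9, then current += 2
  Yield 11, then current += 2
Therefore result = [5, 7, 9, 11].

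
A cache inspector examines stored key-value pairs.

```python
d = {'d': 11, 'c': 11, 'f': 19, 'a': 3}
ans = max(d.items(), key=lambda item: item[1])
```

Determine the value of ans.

Step 1: Find item with maximum value:
  ('d', 11)
  ('c', 11)
  ('f', 19)
  ('a', 3)
Step 2: Maximum value is 19 at key 'f'.
Therefore ans = ('f', 19).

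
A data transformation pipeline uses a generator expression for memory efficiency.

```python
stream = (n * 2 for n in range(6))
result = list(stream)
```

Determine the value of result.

Step 1: For each n in range(6), compute n*2:
  n=0: 0*2 = 0
  n=1: 1*2 = 2
  n=2: 2*2 = 4
  n=3: 3*2 = 6
  n=4: 4*2 = 8
  n=5: 5*2 = 10
Therefore result = [0, 2, 4, 6, 8, 10].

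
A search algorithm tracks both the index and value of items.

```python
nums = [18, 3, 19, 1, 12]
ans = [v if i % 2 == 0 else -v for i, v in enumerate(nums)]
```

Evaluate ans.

Step 1: For each (i, v), keep v if i is even, negate if odd:
  i=0 (even): keep 18
  i=1 (odd): negate to -3
  i=2 (even): keep 19
  i=3 (odd): negate to -1
  i=4 (even): keep 12
Therefore ans = [18, -3, 19, -1, 12].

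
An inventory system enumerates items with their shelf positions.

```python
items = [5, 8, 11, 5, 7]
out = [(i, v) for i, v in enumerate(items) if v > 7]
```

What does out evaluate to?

Step 1: Filter enumerate([5, 8, 11, 5, 7]) keeping v > 7:
  (0, 5): 5 <= 7, excluded
  (1, 8): 8 > 7, included
  (2, 11): 11 > 7, included
  (3, 5): 5 <= 7, excluded
  (4, 7): 7 <= 7, excluded
Therefore out = [(1, 8), (2, 11)].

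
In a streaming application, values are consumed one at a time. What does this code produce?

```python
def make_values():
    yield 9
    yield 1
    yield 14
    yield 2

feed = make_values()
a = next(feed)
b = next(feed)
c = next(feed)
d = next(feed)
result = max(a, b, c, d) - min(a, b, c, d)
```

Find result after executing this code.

Step 1: Create generator and consume all values:
  a = next(feed) = 9
  b = next(feed) = 1
  c = next(feed) = 14
  d = next(feed) = 2
Step 2: max = 14, min = 1, result = 14 - 1 = 13.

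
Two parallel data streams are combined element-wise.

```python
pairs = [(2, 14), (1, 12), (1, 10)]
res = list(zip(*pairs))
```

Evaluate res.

Step 1: zip(*pairs) transposes: unzips [(2, 14), (1, 12), (1, 10)] into separate sequences.
Step 2: First elements: (2, 1, 1), second elements: (14, 12, 10).
Therefore res = [(2, 1, 1), (14, 12, 10)].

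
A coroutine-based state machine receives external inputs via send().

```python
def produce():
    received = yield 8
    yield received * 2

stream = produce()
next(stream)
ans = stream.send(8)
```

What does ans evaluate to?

Step 1: next(stream) advances to first yield, producing 8.
Step 2: send(8) resumes, received = 8.
Step 3: yield received * 2 = 8 * 2 = 16.
Therefore ans = 16.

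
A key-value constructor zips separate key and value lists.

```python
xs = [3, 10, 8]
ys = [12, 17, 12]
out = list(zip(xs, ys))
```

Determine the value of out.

Step 1: zip pairs elements at same index:
  Index 0: (3, 12)
  Index 1: (10, 17)
  Index 2: (8, 12)
Therefore out = [(3, 12), (10, 17), (8, 12)].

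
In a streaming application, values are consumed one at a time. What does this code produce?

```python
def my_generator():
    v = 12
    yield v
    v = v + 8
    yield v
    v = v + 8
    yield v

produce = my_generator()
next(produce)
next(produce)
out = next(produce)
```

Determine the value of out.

Step 1: Trace through generator execution:
  Yield 1: v starts at 12, yield 12
  Yield 2: v = 12 + 8 = 20, yield 20
  Yield 3: v = 20 + 8 = 28, yield 28
Step 2: First next() gets 12, second next() gets the second value, third next() yields 28.
Therefore out = 28.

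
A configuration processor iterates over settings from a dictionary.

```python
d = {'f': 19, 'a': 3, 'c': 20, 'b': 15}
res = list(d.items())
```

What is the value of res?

Step 1: d.items() returns (key, value) pairs in insertion order.
Therefore res = [('f', 19), ('a', 3), ('c', 20), ('b', 15)].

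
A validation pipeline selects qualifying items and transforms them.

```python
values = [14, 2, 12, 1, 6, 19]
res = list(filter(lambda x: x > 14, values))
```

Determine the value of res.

Step 1: Filter elements > 14:
  14: removed
  2: removed
  12: removed
  1: removed
  6: removed
  19: kept
Therefore res = [19].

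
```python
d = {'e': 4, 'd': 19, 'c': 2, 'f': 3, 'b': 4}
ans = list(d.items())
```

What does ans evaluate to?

Step 1: d.items() returns (key, value) pairs in insertion order.
Therefore ans = [('e', 4), ('d', 19), ('c', 2), ('f', 3), ('b', 4)].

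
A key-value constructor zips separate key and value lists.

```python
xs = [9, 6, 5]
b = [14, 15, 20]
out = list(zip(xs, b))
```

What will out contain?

Step 1: zip pairs elements at same index:
  Index 0: (9, 14)
  Index 1: (6, 15)
  Index 2: (5, 20)
Therefore out = [(9, 14), (6, 15), (5, 20)].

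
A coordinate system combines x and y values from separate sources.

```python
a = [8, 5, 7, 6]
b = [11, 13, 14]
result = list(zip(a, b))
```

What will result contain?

Step 1: zip stops at shortest (len(a)=4, len(b)=3):
  Index 0: (8, 11)
  Index 1: (5, 13)
  Index 2: (7, 14)
Step 2: Last element of a (6) has no pair, dropped.
Therefore result = [(8, 11), (5, 13), (7, 14)].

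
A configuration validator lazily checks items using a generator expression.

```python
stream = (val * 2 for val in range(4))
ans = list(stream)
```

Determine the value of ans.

Step 1: For each val in range(4), compute val*2:
  val=0: 0*2 = 0
  val=1: 1*2 = 2
  val=2: 2*2 = 4
  val=3: 3*2 = 6
Therefore ans = [0, 2, 4, 6].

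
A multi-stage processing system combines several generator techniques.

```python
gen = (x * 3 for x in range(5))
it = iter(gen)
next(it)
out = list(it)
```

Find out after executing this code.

Step 1: Generator produces [0, 3, 6, 9, 12].
Step 2: next(it) consumes first element (0).
Step 3: list(it) collects remaining: [3, 6, 9, 12].
Therefore out = [3, 6, 9, 12].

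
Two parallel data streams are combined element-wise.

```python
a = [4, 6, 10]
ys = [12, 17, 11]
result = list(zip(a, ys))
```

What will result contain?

Step 1: zip pairs elements at same index:
  Index 0: (4, 12)
  Index 1: (6, 17)
  Index 2: (10, 11)
Therefore result = [(4, 12), (6, 17), (10, 11)].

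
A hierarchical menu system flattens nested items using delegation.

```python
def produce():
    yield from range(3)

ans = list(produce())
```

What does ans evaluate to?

Step 1: yield from delegates to the iterable, yielding each element.
Step 2: Collected values: [0, 1, 2].
Therefore ans = [0, 1, 2].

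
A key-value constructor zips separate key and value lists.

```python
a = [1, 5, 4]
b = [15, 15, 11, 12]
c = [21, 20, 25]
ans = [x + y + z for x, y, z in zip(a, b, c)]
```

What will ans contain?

Step 1: zip three lists (truncates to shortest, len=3):
  1 + 15 + 21 = 37
  5 + 15 + 20 = 40
  4 + 11 + 25 = 40
Therefore ans = [37, 40, 40].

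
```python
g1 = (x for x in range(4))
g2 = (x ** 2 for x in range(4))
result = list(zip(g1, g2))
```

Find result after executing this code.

Step 1: g1 produces [0, 1, 2, 3].
Step 2: g2 produces [0, 1, 4, 9].
Step 3: zip pairs them: [(0, 0), (1, 1), (2, 4), (3, 9)].
Therefore result = [(0, 0), (1, 1), (2, 4), (3, 9)].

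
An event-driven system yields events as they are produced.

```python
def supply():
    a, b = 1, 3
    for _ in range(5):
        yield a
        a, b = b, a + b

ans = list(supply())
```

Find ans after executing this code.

Step 1: Fibonacci-like sequence starting with a=1, b=3:
  Iteration 1: yield a=1, then a,b = 3,4
  Iteration 2: yield a=3, then a,b = 4,7
  Iteration 3: yield a=4, then a,b = 7,11
  Iteration 4: yield a=7, then a,b = 11,18
  Iteration 5: yield a=11, then a,b = 18,29
Therefore ans = [1, 3, 4, 7, 11].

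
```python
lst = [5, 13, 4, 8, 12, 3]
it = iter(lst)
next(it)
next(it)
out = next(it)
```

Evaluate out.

Step 1: Create iterator over [5, 13, 4, 8, 12, 3].
Step 2: next() consumes 5.
Step 3: next() consumes 13.
Step 4: next() returns 4.
Therefore out = 4.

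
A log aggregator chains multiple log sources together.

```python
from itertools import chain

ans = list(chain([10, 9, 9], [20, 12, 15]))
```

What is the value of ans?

Step 1: chain() concatenates iterables: [10, 9, 9] + [20, 12, 15].
Therefore ans = [10, 9, 9, 20, 12, 15].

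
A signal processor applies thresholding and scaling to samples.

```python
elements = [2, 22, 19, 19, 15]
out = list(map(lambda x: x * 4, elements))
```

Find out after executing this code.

Step 1: Apply lambda x: x * 4 to each element:
  2 -> 8
  22 -> 88
  19 -> 76
  19 -> 76
  15 -> 60
Therefore out = [8, 88, 76, 76, 60].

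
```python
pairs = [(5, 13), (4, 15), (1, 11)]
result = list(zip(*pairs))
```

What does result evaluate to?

Step 1: zip(*pairs) transposes: unzips [(5, 13), (4, 15), (1, 11)] into separate sequences.
Step 2: First elements: (5, 4, 1), second elements: (13, 15, 11).
Therefore result = [(5, 4, 1), (13, 15, 11)].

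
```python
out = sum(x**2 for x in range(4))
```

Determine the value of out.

Step 1: Compute x**2 for each x in range(4):
  x=0: 0**2 = 0
  x=1: 1**2 = 1
  x=2: 2**2 = 4
  x=3: 3**2 = 9
Step 2: sum = 0 + 1 + 4 + 9 = 14.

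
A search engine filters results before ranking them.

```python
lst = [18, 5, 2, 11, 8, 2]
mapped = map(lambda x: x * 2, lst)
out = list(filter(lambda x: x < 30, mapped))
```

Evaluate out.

Step 1: Map x * 2:
  18 -> 36
  5 -> 10
  2 -> 4
  11 -> 22
  8 -> 16
  2 -> 4
Step 2: Filter for < 30:
  36: removed
  10: kept
  4: kept
  22: kept
  16: kept
  4: kept
Therefore out = [10, 4, 22, 16, 4].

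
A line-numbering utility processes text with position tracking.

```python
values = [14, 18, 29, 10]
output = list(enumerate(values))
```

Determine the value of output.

Step 1: enumerate pairs each element with its index:
  (0, 14)
  (1, 18)
  (2, 29)
  (3, 10)
Therefore output = [(0, 14), (1, 18), (2, 29), (3, 10)].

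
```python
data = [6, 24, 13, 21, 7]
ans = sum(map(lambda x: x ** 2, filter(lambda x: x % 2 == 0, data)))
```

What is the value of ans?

Step 1: Filter even numbers from [6, 24, 13, 21, 7]: [6, 24]
Step 2: Square each: [36, 576]
Step 3: Sum = 612.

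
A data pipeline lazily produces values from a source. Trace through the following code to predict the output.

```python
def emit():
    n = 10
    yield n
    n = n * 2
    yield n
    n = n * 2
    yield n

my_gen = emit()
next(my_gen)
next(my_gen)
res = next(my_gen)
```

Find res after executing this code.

Step 1: Trace through generator execution:
  Yield 1: n starts at 10, yield 10
  Yield 2: n = 10 * 2 = 20, yield 20
  Yield 3: n = 20 * 2 = 40, yield 40
Step 2: First next() gets 10, second next() gets the second value, third next() yields 40.
Therefore res = 40.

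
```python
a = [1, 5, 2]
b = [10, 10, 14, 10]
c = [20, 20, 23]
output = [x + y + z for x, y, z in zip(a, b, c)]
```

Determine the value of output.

Step 1: zip three lists (truncates to shortest, len=3):
  1 + 10 + 20 = 31
  5 + 10 + 20 = 35
  2 + 14 + 23 = 39
Therefore output = [31, 35, 39].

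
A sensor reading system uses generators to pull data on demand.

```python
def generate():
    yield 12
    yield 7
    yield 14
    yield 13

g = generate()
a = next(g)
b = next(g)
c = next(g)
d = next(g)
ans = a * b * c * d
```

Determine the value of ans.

Step 1: Create generator and consume all values:
  a = next(g) = 12
  b = next(g) = 7
  c = next(g) = 14
  d = next(g) = 13
Step 2: ans = 12 * 7 * 14 * 13 = 15288.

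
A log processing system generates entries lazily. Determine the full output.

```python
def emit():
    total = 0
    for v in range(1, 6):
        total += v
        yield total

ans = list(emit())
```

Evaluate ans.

Step 1: Generator accumulates running sum:
  v=1: total = 1, yield 1
  v=2: total = 3, yield 3
  v=3: total = 6, yield 6
  v=4: total = 10, yield 10
  v=5: total = 15, yield 15
Therefore ans = [1, 3, 6, 10, 15].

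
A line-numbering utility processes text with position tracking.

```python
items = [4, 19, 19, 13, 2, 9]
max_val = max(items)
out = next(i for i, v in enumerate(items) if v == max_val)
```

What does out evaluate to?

Step 1: max([4, 19, 19, 13, 2, 9]) = 19.
Step 2: Find first index where value == 19:
  Index 0: 4 != 19
  Index 1: 19 == 19, found!
Therefore out = 1.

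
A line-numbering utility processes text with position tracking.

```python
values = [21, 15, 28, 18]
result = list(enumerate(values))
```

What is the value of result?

Step 1: enumerate pairs each element with its index:
  (0, 21)
  (1, 15)
  (2, 28)
  (3, 18)
Therefore result = [(0, 21), (1, 15), (2, 28), (3, 18)].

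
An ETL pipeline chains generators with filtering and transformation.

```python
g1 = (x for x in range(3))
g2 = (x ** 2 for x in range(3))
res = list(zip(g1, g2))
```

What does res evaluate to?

Step 1: g1 produces [0, 1, 2].
Step 2: g2 produces [0, 1, 4].
Step 3: zip pairs them: [(0, 0), (1, 1), (2, 4)].
Therefore res = [(0, 0), (1, 1), (2, 4)].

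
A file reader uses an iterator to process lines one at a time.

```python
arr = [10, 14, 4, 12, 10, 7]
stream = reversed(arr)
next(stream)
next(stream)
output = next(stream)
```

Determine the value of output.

Step 1: reversed([10, 14, 4, 12, 10, 7]) gives iterator: [7, 10, 12, 4, 14, 10].
Step 2: First next() = 7, second next() = 10.
Step 3: Third next() = 12.
Therefore output = 12.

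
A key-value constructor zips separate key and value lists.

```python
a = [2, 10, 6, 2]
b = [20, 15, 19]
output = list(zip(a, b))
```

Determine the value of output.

Step 1: zip stops at shortest (len(a)=4, len(b)=3):
  Index 0: (2, 20)
  Index 1: (10, 15)
  Index 2: (6, 19)
Step 2: Last element of a (2) has no pair, dropped.
Therefore output = [(2, 20), (10, 15), (6, 19)].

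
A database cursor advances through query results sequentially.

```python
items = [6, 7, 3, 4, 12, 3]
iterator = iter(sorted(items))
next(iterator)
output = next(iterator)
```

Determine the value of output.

Step 1: sorted([6, 7, 3, 4, 12, 3]) = [3, 3, 4, 6, 7, 12].
Step 2: Create iterator and skip 1 elements.
Step 3: next() returns 3.
Therefore output = 3.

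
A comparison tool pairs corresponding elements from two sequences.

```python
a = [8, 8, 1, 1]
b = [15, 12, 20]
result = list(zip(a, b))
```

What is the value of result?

Step 1: zip stops at shortest (len(a)=4, len(b)=3):
  Index 0: (8, 15)
  Index 1: (8, 12)
  Index 2: (1, 20)
Step 2: Last element of a (1) has no pair, dropped.
Therefore result = [(8, 15), (8, 12), (1, 20)].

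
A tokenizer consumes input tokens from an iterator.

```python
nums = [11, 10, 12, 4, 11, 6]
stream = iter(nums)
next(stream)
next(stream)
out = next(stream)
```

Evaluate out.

Step 1: Create iterator over [11, 10, 12, 4, 11, 6].
Step 2: next() consumes 11.
Step 3: next() consumes 10.
Step 4: next() returns 12.
Therefore out = 12.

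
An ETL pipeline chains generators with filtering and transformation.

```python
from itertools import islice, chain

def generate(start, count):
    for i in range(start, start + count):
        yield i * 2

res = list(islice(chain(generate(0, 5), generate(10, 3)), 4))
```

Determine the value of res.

Step 1: generate(0, 5) yields [0, 2, 4, 6, 8].
Step 2: generate(10, 3) yields [20, 22, 24].
Step 3: chain concatenates: [0, 2, 4, 6, 8, 20, 22, 24].
Step 4: islice takes first 4: [0, 2, 4, 6].
Therefore res = [0, 2, 4, 6].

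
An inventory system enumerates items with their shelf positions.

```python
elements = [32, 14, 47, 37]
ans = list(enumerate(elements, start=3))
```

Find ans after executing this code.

Step 1: enumerate with start=3:
  (3, 32)
  (4, 14)
  (5, 47)
  (6, 37)
Therefore ans = [(3, 32), (4, 14), (5, 47), (6, 37)].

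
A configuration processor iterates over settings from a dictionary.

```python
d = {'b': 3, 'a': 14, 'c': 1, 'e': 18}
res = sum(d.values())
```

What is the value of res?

Step 1: d.values() = [3, 14, 1, 18].
Step 2: sum = 36.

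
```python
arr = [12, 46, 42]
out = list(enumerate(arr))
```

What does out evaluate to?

Step 1: enumerate pairs each element with its index:
  (0, 12)
  (1, 46)
  (2, 42)
Therefore out = [(0, 12), (1, 46), (2, 42)].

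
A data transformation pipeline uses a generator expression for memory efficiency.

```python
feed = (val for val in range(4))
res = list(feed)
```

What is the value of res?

Step 1: Generator expression iterates range(4): [0, 1, 2, 3].
Step 2: list() collects all values.
Therefore res = [0, 1, 2, 3].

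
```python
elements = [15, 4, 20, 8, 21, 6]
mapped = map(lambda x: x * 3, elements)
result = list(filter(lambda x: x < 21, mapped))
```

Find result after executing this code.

Step 1: Map x * 3:
  15 -> 45
  4 -> 12
  20 -> 60
  8 -> 24
  21 -> 63
  6 -> 18
Step 2: Filter for < 21:
  45: removed
  12: kept
  60: removed
  24: removed
  63: removed
  18: kept
Therefore result = [12, 18].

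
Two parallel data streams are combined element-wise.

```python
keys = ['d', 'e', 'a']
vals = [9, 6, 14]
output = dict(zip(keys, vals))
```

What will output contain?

Step 1: zip pairs keys with values:
  'd' -> 9
  'e' -> 6
  'a' -> 14
Therefore output = {'d': 9, 'e': 6, 'a': 14}.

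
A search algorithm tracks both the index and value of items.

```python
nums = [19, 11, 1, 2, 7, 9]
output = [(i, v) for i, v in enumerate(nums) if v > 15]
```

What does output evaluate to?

Step 1: Filter enumerate([19, 11, 1, 2, 7, 9]) keeping v > 15:
  (0, 19): 19 > 15, included
  (1, 11): 11 <= 15, excluded
  (2, 1): 1 <= 15, excluded
  (3, 2): 2 <= 15, excluded
  (4, 7): 7 <= 15, excluded
  (5, 9): 9 <= 15, excluded
Therefore output = [(0, 19)].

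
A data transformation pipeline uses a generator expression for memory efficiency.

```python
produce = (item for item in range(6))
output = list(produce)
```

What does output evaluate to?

Step 1: Generator expression iterates range(6): [0, 1, 2, 3, 4, 5].
Step 2: list() collects all values.
Therefore output = [0, 1, 2, 3, 4, 5].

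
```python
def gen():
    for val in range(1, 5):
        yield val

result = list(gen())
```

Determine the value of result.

Step 1: The generator yields each value from range(1, 5).
Step 2: list() consumes all yields: [1, 2, 3, 4].
Therefore result = [1, 2, 3, 4].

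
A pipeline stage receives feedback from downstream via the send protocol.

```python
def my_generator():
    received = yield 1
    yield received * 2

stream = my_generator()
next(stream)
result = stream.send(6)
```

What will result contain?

Step 1: next(stream) advances to first yield, producing 1.
Step 2: send(6) resumes, received = 6.
Step 3: yield received * 2 = 6 * 2 = 12.
Therefore result = 12.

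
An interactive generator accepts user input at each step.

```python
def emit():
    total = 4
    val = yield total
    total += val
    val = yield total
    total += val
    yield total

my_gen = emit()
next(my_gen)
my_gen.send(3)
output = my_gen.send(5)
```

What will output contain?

Step 1: next() -> yield total=4.
Step 2: send(3) -> val=3, total = 4+3 = 7, yield 7.
Step 3: send(5) -> val=5, total = 7+5 = 12, yield 12.
Therefore output = 12.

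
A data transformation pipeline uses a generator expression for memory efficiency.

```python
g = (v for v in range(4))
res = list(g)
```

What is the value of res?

Step 1: Generator expression iterates range(4): [0, 1, 2, 3].
Step 2: list() collects all values.
Therefore res = [0, 1, 2, 3].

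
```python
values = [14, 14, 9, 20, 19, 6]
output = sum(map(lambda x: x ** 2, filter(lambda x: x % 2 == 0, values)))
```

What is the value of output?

Step 1: Filter even numbers from [14, 14, 9, 20, 19, 6]: [14, 14, 20, 6]
Step 2: Square each: [196, 196, 400, 36]
Step 3: Sum = 828.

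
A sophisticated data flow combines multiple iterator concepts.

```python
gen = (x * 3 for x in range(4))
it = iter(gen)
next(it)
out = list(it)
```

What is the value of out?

Step 1: Generator produces [0, 3, 6, 9].
Step 2: next(it) consumes first element (0).
Step 3: list(it) collects remaining: [3, 6, 9].
Therefore out = [3, 6, 9].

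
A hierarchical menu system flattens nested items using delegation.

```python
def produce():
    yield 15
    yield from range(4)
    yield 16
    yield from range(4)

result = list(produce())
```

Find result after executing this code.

Step 1: Trace yields in order:
  yield 15
  yield 0
  yield 1
  yield 2
  yield 3
  yield 16
  yield 0
  yield 1
  yield 2
  yield 3
Therefore result = [15, 0, 1, 2, 3, 16, 0, 1, 2, 3].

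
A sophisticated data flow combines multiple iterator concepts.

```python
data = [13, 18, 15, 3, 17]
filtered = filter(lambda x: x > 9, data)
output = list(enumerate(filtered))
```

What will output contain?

Step 1: Filter [13, 18, 15, 3, 17] for > 9: [13, 18, 15, 17].
Step 2: enumerate re-indexes from 0: [(0, 13), (1, 18), (2, 15), (3, 17)].
Therefore output = [(0, 13), (1, 18), (2, 15), (3, 17)].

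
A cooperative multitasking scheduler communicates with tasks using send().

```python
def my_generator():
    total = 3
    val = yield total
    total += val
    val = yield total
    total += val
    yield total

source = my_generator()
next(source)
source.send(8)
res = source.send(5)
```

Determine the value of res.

Step 1: next() -> yield total=3.
Step 2: send(8) -> val=8, total = 3+8 = 11, yield 11.
Step 3: send(5) -> val=5, total = 11+5 = 16, yield 16.
Therefore res = 16.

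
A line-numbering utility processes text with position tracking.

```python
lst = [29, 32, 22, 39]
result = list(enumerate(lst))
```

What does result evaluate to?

Step 1: enumerate pairs each element with its index:
  (0, 29)
  (1, 32)
  (2, 22)
  (3, 39)
Therefore result = [(0, 29), (1, 32), (2, 22), (3, 39)].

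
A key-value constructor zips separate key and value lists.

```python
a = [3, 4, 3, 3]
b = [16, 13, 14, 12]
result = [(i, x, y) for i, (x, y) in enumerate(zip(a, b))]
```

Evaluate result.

Step 1: enumerate(zip(a, b)) gives index with paired elements:
  i=0: (3, 16)
  i=1: (4, 13)
  i=2: (3, 14)
  i=3: (3, 12)
Therefore result = [(0, 3, 16), (1, 4, 13), (2, 3, 14), (3, 3, 12)].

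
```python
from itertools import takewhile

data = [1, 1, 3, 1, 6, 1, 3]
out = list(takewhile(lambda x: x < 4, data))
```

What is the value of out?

Step 1: takewhile stops at first element >= 4:
  1 < 4: take
  1 < 4: take
  3 < 4: take
  1 < 4: take
  6 >= 4: stop
Therefore out = [1, 1, 3, 1].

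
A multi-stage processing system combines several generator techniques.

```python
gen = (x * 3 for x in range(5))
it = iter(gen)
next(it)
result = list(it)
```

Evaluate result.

Step 1: Generator produces [0, 3, 6, 9, 12].
Step 2: next(it) consumes first element (0).
Step 3: list(it) collects remaining: [3, 6, 9, 12].
Therefore result = [3, 6, 9, 12].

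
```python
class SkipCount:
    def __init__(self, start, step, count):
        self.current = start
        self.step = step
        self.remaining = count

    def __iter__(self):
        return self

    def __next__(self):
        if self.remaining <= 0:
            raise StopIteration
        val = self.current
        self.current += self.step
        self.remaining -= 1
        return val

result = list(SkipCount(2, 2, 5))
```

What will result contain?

Step 1: SkipCount starts at 2, increments by 2, for 5 steps:
  Yield 2, then current += 2
  Yield 4, then current += 2
  Yield 6, then current += 2
  Yield 8, then current += 2
  Yield 10, then current += 2
Therefore result = [2, 4, 6, 8, 10].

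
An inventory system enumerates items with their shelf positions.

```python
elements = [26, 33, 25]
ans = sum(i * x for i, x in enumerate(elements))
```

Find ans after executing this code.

Step 1: Compute i * x for each (i, x) in enumerate([26, 33, 25]):
  i=0, x=26: 0*26 = 0
  i=1, x=33: 1*33 = 33
  i=2, x=25: 2*25 = 50
Step 2: sum = 0 + 33 + 50 = 83.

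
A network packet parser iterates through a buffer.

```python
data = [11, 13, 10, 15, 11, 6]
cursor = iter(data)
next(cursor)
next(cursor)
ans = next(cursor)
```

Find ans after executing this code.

Step 1: Create iterator over [11, 13, 10, 15, 11, 6].
Step 2: next() consumes 11.
Step 3: next() consumes 13.
Step 4: next() returns 10.
Therefore ans = 10.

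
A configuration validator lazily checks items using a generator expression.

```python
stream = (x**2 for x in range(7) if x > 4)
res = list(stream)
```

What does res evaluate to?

Step 1: For range(7), keep x > 4, then square:
  x=0: 0 <= 4, excluded
  x=1: 1 <= 4, excluded
  x=2: 2 <= 4, excluded
  x=3: 3 <= 4, excluded
  x=4: 4 <= 4, excluded
  x=5: 5 > 4, yield 5**2 = 25
  x=6: 6 > 4, yield 6**2 = 36
Therefore res = [25, 36].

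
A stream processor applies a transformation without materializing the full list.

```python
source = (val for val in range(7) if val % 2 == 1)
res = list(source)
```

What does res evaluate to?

Step 1: Filter range(7) keeping only odd values:
  val=0: even, excluded
  val=1: odd, included
  val=2: even, excluded
  val=3: odd, included
  val=4: even, excluded
  val=5: odd, included
  val=6: even, excluded
Therefore res = [1, 3, 5].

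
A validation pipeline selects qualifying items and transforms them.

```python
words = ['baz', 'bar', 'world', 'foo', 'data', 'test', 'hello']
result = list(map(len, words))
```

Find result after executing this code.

Step 1: Map len() to each word:
  'baz' -> 3
  'bar' -> 3
  'world' -> 5
  'foo' -> 3
  'data' -> 4
  'test' -> 4
  'hello' -> 5
Therefore result = [3, 3, 5, 3, 4, 4, 5].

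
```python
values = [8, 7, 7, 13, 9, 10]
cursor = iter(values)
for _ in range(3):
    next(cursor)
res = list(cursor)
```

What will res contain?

Step 1: Create iterator over [8, 7, 7, 13, 9, 10].
Step 2: Advance 3 positions (consuming [8, 7, 7]).
Step 3: list() collects remaining elements: [13, 9, 10].
Therefore res = [13, 9, 10].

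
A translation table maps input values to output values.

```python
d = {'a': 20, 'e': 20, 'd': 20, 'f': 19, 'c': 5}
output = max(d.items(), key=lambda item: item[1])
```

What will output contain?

Step 1: Find item with maximum value:
  ('a', 20)
  ('e', 20)
  ('d', 20)
  ('f', 19)
  ('c', 5)
Step 2: Maximum value is 20 at key 'a'.
Therefore output = ('a', 20).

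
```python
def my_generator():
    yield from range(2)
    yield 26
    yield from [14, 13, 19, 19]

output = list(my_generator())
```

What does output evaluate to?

Step 1: Trace yields in order:
  yield 0
  yield 1
  yield 26
  yield 14
  yield 13
  yield 19
  yield 19
Therefore output = [0, 1, 26, 14, 13, 19, 19].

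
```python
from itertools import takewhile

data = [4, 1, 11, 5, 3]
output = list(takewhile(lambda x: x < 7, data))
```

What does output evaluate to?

Step 1: takewhile stops at first element >= 7:
  4 < 7: take
  1 < 7: take
  11 >= 7: stop
Therefore output = [4, 1].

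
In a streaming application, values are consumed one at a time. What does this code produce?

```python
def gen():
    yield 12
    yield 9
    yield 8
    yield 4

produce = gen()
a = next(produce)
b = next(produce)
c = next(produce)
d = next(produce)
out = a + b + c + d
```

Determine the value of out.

Step 1: Create generator and consume all values:
  a = next(produce) = 12
  b = next(produce) = 9
  c = next(produce) = 8
  d = next(produce) = 4
Step 2: out = 12 + 9 + 8 + 4 = 33.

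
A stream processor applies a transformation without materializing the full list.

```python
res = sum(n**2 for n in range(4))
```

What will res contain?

Step 1: Compute n**2 for each n in range(4):
  n=0: 0**2 = 0
  n=1: 1**2 = 1
  n=2: 2**2 = 4
  n=3: 3**2 = 9
Step 2: sum = 0 + 1 + 4 + 9 = 14.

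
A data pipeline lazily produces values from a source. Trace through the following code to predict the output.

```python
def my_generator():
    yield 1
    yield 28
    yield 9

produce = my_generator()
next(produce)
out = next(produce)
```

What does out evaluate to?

Step 1: my_generator() creates a generator.
Step 2: next(produce) yields 1 (consumed and discarded).
Step 3: next(produce) yields 28, assigned to out.
Therefore out = 28.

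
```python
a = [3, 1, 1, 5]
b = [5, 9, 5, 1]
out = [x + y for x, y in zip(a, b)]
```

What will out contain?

Step 1: Add corresponding elements:
  3 + 5 = 8
  1 + 9 = 10
  1 + 5 = 6
  5 + 1 = 6
Therefore out = [8, 10, 6, 6].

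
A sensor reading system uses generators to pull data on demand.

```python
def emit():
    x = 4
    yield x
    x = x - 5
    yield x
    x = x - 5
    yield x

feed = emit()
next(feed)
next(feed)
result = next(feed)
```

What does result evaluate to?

Step 1: Trace through generator execution:
  Yield 1: x starts at 4, yield 4
  Yield 2: x = 4 - 5 = -1, yield -1
  Yield 3: x = -1 - 5 = -6, yield -6
Step 2: First next() gets 4, second next() gets the second value, third next() yields -6.
Therefore result = -6.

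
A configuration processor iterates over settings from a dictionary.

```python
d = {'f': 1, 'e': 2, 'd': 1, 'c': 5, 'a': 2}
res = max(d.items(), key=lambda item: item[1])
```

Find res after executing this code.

Step 1: Find item with maximum value:
  ('f', 1)
  ('e', 2)
  ('d', 1)
  ('c', 5)
  ('a', 2)
Step 2: Maximum value is 5 at key 'c'.
Therefore res = ('c', 5).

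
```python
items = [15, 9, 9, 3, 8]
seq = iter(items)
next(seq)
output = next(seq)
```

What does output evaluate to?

Step 1: Create iterator over [15, 9, 9, 3, 8].
Step 2: next() consumes 15.
Step 3: next() returns 9.
Therefore output = 9.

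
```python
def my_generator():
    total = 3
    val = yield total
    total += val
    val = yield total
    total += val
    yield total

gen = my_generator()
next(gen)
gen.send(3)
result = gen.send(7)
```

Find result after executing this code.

Step 1: next() -> yield total=3.
Step 2: send(3) -> val=3, total = 3+3 = 6, yield 6.
Step 3: send(7) -> val=7, total = 6+7 = 13, yield 13.
Therefore result = 13.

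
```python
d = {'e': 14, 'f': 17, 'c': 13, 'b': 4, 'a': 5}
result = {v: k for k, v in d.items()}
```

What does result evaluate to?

Step 1: Invert dict (swap keys and values):
  'e': 14 -> 14: 'e'
  'f': 17 -> 17: 'f'
  'c': 13 -> 13: 'c'
  'b': 4 -> 4: 'b'
  'a': 5 -> 5: 'a'
Therefore result = {14: 'e', 17: 'f', 13: 'c', 4: 'b', 5: 'a'}.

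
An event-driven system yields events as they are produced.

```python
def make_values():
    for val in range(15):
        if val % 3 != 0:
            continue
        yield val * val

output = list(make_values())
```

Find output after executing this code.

Step 1: Only yield val**2 when val is divisible by 3:
  val=0: 0 % 3 == 0, yield 0**2 = 0
  val=3: 3 % 3 == 0, yield 3**2 = 9
  val=6: 6 % 3 == 0, yield 6**2 = 36
  val=9: 9 % 3 == 0, yield 9**2 = 81
  val=12: 12 % 3 == 0, yield 12**2 = 144
Therefore output = [0, 9, 36, 81, 144].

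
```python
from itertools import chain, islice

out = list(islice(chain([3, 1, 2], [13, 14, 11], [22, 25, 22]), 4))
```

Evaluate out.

Step 1: chain([3, 1, 2], [13, 14, 11], [22, 25, 22]) = [3, 1, 2, 13, 14, 11, 22, 25, 22].
Step 2: islice takes first 4 elements: [3, 1, 2, 13].
Therefore out = [3, 1, 2, 13].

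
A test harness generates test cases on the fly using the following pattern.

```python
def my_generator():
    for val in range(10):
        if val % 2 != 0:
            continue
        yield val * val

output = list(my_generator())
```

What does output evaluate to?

Step 1: Only yield val**2 when val is divisible by 2:
  val=0: 0 % 2 == 0, yield 0**2 = 0
  val=2: 2 % 2 == 0, yield 2**2 = 4
  val=4: 4 % 2 == 0, yield 4**2 = 16
  val=6: 6 % 2 == 0, yield 6**2 = 36
  val=8: 8 % 2 == 0, yield 8**2 = 64
Therefore output = [0, 4, 16, 36, 64].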